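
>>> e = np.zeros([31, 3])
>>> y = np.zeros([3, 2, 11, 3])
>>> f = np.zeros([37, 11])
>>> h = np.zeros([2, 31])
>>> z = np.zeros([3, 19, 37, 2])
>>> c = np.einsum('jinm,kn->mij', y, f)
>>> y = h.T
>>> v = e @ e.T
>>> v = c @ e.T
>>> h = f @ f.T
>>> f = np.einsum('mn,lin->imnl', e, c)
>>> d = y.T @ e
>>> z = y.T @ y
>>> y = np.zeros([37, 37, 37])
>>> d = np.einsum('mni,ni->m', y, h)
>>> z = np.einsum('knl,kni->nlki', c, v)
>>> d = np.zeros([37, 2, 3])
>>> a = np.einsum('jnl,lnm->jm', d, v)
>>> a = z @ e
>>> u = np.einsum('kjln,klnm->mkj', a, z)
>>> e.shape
(31, 3)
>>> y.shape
(37, 37, 37)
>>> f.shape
(2, 31, 3, 3)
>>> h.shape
(37, 37)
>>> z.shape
(2, 3, 3, 31)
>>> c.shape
(3, 2, 3)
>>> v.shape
(3, 2, 31)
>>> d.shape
(37, 2, 3)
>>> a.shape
(2, 3, 3, 3)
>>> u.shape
(31, 2, 3)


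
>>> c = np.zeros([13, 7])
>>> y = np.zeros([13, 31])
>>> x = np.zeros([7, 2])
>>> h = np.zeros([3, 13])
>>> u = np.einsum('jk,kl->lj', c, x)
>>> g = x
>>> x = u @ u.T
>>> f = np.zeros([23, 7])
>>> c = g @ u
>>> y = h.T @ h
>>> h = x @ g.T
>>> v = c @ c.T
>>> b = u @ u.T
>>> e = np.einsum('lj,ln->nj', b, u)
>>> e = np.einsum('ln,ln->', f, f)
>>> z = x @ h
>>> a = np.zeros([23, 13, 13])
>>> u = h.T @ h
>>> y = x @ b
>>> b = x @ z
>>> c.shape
(7, 13)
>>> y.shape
(2, 2)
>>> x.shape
(2, 2)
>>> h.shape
(2, 7)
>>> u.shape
(7, 7)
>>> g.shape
(7, 2)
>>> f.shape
(23, 7)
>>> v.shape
(7, 7)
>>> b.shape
(2, 7)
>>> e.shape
()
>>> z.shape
(2, 7)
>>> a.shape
(23, 13, 13)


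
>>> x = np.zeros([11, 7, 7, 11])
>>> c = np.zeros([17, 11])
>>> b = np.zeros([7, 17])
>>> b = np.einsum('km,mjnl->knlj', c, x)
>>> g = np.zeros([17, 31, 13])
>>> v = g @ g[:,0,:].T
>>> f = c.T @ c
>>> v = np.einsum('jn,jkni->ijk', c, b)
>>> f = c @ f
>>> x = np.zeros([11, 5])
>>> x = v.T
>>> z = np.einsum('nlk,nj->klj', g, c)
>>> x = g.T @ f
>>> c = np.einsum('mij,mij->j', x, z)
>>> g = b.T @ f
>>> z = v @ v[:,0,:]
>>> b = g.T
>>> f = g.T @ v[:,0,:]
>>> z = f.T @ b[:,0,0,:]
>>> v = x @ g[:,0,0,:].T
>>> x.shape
(13, 31, 11)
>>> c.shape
(11,)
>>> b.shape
(11, 7, 11, 7)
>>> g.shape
(7, 11, 7, 11)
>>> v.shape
(13, 31, 7)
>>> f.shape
(11, 7, 11, 7)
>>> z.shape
(7, 11, 7, 7)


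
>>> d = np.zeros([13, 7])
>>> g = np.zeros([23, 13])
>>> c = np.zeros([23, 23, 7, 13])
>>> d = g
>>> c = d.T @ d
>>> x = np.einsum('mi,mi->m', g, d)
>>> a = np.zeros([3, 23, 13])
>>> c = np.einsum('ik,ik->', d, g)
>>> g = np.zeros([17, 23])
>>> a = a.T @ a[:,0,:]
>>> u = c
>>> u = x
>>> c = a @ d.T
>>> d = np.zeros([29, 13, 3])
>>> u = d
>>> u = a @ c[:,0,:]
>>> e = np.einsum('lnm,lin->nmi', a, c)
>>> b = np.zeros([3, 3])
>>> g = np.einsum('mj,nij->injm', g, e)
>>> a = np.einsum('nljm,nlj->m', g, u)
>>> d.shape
(29, 13, 3)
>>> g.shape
(13, 23, 23, 17)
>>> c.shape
(13, 23, 23)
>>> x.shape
(23,)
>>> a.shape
(17,)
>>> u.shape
(13, 23, 23)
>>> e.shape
(23, 13, 23)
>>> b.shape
(3, 3)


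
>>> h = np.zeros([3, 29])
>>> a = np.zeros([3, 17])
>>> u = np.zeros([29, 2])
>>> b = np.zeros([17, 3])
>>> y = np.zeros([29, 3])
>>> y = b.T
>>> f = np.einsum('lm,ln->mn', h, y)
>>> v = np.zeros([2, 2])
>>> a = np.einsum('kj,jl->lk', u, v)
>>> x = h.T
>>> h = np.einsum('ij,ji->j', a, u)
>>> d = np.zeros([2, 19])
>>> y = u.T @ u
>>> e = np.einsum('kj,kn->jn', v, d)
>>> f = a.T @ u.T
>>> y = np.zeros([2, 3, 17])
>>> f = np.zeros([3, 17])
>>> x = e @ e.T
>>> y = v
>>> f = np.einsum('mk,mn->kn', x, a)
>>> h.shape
(29,)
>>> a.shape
(2, 29)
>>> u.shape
(29, 2)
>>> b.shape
(17, 3)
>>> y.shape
(2, 2)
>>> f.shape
(2, 29)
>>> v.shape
(2, 2)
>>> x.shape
(2, 2)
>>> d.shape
(2, 19)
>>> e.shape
(2, 19)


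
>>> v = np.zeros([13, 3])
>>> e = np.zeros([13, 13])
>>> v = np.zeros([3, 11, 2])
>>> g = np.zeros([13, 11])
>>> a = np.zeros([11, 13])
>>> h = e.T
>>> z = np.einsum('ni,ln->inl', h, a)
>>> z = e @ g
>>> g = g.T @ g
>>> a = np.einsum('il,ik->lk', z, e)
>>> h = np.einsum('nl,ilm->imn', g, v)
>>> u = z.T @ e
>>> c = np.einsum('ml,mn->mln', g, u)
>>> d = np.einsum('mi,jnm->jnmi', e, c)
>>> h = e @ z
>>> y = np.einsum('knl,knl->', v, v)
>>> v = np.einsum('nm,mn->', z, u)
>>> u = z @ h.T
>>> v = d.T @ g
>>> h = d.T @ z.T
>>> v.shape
(13, 13, 11, 11)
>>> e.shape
(13, 13)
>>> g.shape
(11, 11)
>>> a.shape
(11, 13)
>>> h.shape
(13, 13, 11, 13)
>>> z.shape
(13, 11)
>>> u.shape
(13, 13)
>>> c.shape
(11, 11, 13)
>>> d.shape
(11, 11, 13, 13)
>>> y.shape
()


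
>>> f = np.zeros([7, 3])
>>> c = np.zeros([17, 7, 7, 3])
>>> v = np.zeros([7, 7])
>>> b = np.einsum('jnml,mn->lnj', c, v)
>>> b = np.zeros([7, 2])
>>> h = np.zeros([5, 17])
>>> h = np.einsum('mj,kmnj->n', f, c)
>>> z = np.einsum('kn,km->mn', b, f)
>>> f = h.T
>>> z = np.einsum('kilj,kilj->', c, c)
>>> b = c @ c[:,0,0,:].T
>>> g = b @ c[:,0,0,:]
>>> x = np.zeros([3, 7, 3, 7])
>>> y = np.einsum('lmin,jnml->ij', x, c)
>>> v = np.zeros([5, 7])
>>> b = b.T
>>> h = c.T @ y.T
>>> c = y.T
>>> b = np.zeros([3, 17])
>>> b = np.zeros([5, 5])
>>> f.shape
(7,)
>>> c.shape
(17, 3)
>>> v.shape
(5, 7)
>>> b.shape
(5, 5)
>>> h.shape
(3, 7, 7, 3)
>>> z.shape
()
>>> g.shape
(17, 7, 7, 3)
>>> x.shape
(3, 7, 3, 7)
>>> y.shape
(3, 17)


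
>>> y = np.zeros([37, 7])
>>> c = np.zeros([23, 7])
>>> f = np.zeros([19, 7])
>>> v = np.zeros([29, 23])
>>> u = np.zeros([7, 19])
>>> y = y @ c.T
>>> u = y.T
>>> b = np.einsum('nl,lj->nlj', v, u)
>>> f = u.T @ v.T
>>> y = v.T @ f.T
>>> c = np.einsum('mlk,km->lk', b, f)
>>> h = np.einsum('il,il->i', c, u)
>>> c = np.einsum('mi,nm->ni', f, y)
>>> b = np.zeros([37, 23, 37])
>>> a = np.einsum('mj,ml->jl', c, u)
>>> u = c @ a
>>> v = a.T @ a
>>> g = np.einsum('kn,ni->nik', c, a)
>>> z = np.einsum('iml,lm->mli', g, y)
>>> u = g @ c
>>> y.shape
(23, 37)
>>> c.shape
(23, 29)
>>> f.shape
(37, 29)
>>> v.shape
(37, 37)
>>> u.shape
(29, 37, 29)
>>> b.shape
(37, 23, 37)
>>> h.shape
(23,)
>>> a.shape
(29, 37)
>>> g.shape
(29, 37, 23)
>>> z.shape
(37, 23, 29)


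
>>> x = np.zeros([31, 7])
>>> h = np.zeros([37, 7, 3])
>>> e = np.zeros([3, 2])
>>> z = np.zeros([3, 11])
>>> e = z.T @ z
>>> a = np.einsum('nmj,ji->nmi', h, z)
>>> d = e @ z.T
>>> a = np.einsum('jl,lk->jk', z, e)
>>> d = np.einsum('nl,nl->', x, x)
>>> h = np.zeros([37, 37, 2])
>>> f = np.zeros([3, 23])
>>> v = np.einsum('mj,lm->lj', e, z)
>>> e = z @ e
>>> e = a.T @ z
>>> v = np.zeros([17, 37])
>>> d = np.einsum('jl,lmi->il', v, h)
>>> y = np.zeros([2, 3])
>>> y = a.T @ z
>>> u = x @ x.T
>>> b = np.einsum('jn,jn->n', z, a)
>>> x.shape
(31, 7)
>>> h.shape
(37, 37, 2)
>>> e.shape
(11, 11)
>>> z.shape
(3, 11)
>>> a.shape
(3, 11)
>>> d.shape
(2, 37)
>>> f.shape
(3, 23)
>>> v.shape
(17, 37)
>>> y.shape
(11, 11)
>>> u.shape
(31, 31)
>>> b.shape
(11,)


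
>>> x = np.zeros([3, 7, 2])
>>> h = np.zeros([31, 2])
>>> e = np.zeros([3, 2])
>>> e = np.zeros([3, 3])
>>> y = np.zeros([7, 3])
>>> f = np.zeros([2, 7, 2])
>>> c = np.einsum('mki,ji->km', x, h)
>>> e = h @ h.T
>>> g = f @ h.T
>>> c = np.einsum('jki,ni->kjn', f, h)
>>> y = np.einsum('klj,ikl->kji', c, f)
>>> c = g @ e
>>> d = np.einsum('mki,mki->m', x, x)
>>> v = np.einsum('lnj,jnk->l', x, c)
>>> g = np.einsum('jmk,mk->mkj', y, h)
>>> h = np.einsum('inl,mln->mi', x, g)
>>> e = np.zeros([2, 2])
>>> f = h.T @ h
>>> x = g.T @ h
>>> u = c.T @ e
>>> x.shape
(7, 2, 3)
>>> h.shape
(31, 3)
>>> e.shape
(2, 2)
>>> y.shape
(7, 31, 2)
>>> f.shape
(3, 3)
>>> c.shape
(2, 7, 31)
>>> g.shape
(31, 2, 7)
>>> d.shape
(3,)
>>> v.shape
(3,)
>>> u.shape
(31, 7, 2)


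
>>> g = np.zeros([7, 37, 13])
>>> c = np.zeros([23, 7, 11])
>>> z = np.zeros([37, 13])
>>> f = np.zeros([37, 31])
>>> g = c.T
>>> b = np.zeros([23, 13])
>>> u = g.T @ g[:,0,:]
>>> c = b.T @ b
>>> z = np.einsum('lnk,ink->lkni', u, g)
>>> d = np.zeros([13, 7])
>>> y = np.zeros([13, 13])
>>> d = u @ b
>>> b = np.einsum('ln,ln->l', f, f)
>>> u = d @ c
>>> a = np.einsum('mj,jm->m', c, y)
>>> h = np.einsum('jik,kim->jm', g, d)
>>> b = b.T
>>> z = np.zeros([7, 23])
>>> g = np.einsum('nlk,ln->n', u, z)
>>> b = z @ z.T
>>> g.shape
(23,)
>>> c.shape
(13, 13)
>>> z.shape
(7, 23)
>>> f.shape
(37, 31)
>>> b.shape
(7, 7)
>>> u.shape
(23, 7, 13)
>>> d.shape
(23, 7, 13)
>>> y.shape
(13, 13)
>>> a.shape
(13,)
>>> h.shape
(11, 13)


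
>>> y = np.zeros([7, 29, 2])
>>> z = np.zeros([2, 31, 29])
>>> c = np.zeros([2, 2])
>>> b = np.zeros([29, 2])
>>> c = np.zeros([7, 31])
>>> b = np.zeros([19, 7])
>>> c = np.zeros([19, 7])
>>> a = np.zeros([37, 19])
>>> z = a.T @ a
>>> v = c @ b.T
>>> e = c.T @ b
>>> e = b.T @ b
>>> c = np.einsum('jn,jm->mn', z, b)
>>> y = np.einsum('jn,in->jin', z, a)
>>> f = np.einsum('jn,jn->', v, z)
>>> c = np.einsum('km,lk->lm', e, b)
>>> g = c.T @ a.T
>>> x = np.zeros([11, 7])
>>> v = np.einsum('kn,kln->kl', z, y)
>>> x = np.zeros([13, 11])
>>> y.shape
(19, 37, 19)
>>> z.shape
(19, 19)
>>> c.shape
(19, 7)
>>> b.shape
(19, 7)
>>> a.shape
(37, 19)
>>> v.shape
(19, 37)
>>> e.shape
(7, 7)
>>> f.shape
()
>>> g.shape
(7, 37)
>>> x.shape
(13, 11)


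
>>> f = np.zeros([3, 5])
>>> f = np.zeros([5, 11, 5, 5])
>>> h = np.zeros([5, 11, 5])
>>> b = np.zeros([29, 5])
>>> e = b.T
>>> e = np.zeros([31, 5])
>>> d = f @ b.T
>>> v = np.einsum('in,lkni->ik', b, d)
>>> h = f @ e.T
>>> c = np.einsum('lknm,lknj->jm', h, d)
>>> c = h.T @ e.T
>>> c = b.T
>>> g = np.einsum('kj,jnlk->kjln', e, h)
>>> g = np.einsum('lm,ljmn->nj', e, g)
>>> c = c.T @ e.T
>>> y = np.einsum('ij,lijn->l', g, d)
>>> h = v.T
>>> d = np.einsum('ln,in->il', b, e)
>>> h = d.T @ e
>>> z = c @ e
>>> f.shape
(5, 11, 5, 5)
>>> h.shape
(29, 5)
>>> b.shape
(29, 5)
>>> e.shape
(31, 5)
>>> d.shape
(31, 29)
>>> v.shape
(29, 11)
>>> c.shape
(29, 31)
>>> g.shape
(11, 5)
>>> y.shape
(5,)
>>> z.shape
(29, 5)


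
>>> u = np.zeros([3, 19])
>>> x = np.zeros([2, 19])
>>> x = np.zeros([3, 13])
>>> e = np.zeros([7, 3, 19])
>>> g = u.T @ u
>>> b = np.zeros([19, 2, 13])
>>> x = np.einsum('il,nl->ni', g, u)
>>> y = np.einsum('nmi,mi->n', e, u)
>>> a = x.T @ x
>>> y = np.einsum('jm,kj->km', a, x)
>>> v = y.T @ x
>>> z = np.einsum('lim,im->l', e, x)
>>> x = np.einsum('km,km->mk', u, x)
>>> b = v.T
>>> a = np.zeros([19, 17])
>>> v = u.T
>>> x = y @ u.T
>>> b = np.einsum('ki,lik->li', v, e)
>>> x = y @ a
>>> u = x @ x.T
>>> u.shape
(3, 3)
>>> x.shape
(3, 17)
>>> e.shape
(7, 3, 19)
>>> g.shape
(19, 19)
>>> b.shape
(7, 3)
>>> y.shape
(3, 19)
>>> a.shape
(19, 17)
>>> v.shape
(19, 3)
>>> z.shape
(7,)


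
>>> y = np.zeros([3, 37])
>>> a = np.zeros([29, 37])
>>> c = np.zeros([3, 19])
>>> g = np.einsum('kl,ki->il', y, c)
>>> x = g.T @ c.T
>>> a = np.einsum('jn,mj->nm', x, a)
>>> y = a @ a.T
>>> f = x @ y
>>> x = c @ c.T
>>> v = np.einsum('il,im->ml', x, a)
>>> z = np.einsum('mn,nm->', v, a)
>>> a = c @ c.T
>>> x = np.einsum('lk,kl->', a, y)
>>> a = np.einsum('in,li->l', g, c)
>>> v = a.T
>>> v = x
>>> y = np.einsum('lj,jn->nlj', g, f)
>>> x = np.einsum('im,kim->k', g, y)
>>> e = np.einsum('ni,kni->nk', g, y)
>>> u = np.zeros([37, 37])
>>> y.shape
(3, 19, 37)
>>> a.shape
(3,)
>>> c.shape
(3, 19)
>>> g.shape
(19, 37)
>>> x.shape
(3,)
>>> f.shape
(37, 3)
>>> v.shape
()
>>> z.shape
()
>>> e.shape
(19, 3)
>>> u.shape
(37, 37)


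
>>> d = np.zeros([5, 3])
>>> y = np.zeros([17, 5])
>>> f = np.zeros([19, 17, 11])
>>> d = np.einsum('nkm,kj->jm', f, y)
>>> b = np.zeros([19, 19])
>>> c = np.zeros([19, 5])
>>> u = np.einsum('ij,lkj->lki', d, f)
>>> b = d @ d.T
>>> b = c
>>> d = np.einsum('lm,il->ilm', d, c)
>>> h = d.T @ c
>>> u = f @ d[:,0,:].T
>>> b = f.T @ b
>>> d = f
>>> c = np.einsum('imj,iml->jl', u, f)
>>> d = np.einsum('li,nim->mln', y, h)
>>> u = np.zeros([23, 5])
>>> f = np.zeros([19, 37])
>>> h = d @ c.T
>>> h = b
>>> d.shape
(5, 17, 11)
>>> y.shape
(17, 5)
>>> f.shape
(19, 37)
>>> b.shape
(11, 17, 5)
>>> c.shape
(19, 11)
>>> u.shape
(23, 5)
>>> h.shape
(11, 17, 5)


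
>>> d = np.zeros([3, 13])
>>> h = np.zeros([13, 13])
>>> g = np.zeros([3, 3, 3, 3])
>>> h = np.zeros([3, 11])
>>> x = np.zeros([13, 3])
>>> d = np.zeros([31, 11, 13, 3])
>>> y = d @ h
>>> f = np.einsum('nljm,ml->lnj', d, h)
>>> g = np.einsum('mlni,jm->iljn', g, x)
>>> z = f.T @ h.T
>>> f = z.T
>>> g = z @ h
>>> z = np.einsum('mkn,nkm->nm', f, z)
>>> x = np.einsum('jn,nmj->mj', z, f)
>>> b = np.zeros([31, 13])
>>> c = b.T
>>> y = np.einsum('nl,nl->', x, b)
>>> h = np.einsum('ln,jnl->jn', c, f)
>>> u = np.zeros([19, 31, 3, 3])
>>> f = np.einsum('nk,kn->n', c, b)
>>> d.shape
(31, 11, 13, 3)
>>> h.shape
(3, 31)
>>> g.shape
(13, 31, 11)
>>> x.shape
(31, 13)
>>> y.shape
()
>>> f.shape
(13,)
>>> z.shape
(13, 3)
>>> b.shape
(31, 13)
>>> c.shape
(13, 31)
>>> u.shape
(19, 31, 3, 3)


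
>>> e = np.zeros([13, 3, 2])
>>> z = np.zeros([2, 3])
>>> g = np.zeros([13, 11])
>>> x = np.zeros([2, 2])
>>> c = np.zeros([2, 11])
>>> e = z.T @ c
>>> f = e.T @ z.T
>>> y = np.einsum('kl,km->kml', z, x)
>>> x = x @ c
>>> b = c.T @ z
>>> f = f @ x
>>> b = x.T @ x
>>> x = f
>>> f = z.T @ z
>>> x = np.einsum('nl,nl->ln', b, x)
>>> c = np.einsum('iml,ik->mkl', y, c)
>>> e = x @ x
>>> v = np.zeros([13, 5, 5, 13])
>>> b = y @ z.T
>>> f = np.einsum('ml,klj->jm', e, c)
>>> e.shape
(11, 11)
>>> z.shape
(2, 3)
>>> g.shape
(13, 11)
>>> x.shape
(11, 11)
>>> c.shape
(2, 11, 3)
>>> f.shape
(3, 11)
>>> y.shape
(2, 2, 3)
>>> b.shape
(2, 2, 2)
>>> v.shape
(13, 5, 5, 13)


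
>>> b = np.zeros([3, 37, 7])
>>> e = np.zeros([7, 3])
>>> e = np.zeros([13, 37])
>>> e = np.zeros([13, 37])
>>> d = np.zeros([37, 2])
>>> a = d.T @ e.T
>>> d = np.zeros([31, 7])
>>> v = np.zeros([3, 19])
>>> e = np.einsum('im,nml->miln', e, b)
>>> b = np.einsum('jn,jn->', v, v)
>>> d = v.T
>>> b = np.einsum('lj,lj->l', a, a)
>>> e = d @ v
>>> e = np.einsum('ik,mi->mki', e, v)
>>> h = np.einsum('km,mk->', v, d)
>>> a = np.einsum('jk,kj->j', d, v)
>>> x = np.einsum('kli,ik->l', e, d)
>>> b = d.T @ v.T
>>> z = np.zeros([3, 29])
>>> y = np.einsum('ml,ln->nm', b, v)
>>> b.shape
(3, 3)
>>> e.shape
(3, 19, 19)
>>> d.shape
(19, 3)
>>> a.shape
(19,)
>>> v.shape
(3, 19)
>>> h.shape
()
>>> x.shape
(19,)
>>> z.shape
(3, 29)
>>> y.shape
(19, 3)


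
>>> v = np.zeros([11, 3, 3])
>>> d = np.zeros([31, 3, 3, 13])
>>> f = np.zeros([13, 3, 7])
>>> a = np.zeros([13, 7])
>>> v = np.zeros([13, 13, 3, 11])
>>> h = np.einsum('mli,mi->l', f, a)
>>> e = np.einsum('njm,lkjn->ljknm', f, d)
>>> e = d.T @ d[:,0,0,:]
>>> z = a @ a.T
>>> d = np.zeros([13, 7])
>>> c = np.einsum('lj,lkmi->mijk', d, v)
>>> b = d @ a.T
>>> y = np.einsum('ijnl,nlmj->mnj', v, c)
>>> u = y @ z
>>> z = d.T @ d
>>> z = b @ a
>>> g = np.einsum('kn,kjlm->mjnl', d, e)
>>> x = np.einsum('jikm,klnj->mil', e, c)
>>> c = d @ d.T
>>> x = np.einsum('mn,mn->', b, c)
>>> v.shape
(13, 13, 3, 11)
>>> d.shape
(13, 7)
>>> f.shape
(13, 3, 7)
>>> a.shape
(13, 7)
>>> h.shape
(3,)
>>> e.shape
(13, 3, 3, 13)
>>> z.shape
(13, 7)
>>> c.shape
(13, 13)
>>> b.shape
(13, 13)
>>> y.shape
(7, 3, 13)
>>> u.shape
(7, 3, 13)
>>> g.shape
(13, 3, 7, 3)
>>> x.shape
()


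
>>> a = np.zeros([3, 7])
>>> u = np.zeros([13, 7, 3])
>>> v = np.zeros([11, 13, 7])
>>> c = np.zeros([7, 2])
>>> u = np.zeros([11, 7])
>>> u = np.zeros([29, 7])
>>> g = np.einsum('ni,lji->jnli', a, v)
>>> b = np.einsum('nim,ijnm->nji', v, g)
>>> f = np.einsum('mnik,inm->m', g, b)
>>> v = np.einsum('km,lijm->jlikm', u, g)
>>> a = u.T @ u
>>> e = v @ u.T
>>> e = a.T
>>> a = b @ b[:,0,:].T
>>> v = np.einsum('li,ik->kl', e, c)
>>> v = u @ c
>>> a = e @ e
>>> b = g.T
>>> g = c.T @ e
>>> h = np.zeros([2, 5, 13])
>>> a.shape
(7, 7)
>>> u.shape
(29, 7)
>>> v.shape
(29, 2)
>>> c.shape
(7, 2)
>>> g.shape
(2, 7)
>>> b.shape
(7, 11, 3, 13)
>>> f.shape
(13,)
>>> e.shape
(7, 7)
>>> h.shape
(2, 5, 13)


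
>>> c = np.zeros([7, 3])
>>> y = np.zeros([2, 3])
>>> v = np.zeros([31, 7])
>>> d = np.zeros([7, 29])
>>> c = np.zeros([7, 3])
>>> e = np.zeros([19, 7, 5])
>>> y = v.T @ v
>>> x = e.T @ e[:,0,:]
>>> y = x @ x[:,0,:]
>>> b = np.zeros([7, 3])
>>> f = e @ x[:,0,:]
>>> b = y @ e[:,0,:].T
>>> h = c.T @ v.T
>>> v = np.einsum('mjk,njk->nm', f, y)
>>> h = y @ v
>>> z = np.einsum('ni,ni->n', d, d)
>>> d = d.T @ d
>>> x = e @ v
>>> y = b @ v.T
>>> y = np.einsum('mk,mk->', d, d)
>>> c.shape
(7, 3)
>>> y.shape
()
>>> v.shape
(5, 19)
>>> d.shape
(29, 29)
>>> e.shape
(19, 7, 5)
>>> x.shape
(19, 7, 19)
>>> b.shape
(5, 7, 19)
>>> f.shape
(19, 7, 5)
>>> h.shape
(5, 7, 19)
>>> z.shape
(7,)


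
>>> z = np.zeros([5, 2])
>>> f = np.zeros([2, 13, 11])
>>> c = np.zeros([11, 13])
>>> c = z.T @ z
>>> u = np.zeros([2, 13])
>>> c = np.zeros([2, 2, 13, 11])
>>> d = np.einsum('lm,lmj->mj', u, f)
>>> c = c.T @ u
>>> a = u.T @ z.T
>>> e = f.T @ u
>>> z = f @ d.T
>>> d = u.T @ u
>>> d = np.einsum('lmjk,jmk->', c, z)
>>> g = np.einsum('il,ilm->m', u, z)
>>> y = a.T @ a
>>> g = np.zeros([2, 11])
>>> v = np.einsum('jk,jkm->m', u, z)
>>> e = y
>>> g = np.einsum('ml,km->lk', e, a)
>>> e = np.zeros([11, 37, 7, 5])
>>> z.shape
(2, 13, 13)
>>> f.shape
(2, 13, 11)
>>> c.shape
(11, 13, 2, 13)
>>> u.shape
(2, 13)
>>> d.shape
()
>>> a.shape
(13, 5)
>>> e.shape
(11, 37, 7, 5)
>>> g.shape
(5, 13)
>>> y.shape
(5, 5)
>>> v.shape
(13,)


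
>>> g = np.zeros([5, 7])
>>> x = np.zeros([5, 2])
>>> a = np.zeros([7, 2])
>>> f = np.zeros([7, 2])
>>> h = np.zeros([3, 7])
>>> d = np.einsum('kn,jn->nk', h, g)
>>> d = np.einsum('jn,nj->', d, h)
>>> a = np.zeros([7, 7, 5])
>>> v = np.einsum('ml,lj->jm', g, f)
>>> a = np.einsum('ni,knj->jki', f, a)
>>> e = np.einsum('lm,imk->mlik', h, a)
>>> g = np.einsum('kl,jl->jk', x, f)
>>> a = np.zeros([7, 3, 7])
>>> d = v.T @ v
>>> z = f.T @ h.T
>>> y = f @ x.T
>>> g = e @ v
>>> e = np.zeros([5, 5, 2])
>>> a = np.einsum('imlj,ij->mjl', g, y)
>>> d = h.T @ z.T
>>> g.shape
(7, 3, 5, 5)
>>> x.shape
(5, 2)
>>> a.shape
(3, 5, 5)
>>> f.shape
(7, 2)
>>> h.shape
(3, 7)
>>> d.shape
(7, 2)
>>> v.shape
(2, 5)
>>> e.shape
(5, 5, 2)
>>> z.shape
(2, 3)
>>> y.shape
(7, 5)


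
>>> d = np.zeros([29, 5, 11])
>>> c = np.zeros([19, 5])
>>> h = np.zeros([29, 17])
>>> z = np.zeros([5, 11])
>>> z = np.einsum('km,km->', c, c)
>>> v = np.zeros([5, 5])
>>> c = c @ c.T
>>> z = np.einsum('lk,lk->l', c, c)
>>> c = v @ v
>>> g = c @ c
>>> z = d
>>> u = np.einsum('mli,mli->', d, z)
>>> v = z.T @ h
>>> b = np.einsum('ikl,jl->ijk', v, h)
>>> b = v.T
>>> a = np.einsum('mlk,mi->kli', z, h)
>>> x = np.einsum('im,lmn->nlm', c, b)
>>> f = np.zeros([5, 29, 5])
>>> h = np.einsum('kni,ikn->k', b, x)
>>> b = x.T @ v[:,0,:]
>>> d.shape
(29, 5, 11)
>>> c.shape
(5, 5)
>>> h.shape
(17,)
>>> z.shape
(29, 5, 11)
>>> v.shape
(11, 5, 17)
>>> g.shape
(5, 5)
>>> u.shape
()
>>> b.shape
(5, 17, 17)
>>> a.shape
(11, 5, 17)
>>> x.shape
(11, 17, 5)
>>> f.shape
(5, 29, 5)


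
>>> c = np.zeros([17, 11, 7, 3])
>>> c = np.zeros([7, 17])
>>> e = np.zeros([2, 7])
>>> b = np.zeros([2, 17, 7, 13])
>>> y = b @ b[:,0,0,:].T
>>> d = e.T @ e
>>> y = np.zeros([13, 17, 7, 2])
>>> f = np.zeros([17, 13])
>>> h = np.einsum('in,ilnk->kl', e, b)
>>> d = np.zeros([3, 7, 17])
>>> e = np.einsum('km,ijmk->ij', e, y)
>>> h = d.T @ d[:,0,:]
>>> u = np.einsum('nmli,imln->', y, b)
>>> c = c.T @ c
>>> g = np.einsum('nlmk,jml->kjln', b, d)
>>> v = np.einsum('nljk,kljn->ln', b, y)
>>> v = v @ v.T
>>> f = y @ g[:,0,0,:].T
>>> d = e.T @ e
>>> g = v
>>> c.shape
(17, 17)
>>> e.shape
(13, 17)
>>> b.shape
(2, 17, 7, 13)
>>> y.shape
(13, 17, 7, 2)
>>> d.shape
(17, 17)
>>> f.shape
(13, 17, 7, 13)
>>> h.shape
(17, 7, 17)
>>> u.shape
()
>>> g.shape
(17, 17)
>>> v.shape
(17, 17)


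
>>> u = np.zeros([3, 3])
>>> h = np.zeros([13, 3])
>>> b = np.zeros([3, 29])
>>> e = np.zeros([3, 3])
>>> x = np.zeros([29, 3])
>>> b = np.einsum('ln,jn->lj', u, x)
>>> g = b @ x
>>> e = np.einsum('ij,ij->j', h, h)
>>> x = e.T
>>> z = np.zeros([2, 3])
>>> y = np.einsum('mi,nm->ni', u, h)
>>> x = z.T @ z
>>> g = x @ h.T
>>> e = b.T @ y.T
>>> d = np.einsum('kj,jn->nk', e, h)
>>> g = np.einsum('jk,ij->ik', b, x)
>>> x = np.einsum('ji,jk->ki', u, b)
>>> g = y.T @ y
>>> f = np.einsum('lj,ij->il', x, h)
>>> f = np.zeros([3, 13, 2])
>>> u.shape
(3, 3)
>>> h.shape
(13, 3)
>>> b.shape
(3, 29)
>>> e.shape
(29, 13)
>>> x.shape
(29, 3)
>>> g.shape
(3, 3)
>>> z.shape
(2, 3)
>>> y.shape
(13, 3)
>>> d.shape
(3, 29)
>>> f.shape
(3, 13, 2)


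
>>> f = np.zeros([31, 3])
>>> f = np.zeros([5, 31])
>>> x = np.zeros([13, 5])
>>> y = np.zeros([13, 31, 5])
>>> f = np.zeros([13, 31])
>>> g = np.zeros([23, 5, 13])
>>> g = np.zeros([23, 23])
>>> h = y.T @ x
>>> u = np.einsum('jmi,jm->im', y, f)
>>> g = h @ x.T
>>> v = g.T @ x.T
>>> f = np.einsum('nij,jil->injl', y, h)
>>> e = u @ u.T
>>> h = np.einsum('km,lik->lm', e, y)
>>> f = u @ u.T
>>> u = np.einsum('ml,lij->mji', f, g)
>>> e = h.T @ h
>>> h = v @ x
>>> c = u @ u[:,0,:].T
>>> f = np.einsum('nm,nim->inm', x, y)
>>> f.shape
(31, 13, 5)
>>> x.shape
(13, 5)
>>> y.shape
(13, 31, 5)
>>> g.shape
(5, 31, 13)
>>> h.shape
(13, 31, 5)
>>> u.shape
(5, 13, 31)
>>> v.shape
(13, 31, 13)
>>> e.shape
(5, 5)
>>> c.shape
(5, 13, 5)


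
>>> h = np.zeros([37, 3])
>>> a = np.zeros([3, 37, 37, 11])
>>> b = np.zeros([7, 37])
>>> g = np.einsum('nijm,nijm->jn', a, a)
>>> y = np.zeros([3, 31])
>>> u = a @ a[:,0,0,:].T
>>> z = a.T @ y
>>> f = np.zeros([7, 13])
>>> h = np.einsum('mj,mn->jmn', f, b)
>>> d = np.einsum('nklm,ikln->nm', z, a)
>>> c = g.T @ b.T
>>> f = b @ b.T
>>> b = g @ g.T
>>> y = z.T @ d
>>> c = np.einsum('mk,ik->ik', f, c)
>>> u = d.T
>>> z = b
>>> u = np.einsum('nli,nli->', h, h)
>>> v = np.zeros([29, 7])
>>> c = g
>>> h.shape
(13, 7, 37)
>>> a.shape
(3, 37, 37, 11)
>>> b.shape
(37, 37)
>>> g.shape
(37, 3)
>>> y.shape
(31, 37, 37, 31)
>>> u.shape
()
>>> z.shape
(37, 37)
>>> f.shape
(7, 7)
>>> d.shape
(11, 31)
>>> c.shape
(37, 3)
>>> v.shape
(29, 7)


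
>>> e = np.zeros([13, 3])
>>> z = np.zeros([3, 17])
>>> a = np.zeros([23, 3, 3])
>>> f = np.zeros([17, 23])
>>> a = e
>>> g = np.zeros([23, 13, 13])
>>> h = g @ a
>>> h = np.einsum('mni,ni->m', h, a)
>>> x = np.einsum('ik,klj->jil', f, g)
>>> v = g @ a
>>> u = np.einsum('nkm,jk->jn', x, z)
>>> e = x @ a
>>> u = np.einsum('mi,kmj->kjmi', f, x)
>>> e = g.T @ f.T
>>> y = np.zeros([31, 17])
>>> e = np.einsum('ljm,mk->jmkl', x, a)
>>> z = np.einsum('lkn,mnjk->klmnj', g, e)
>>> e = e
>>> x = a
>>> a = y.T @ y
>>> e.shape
(17, 13, 3, 13)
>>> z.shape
(13, 23, 17, 13, 3)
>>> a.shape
(17, 17)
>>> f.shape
(17, 23)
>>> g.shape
(23, 13, 13)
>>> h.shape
(23,)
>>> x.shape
(13, 3)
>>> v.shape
(23, 13, 3)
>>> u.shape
(13, 13, 17, 23)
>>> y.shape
(31, 17)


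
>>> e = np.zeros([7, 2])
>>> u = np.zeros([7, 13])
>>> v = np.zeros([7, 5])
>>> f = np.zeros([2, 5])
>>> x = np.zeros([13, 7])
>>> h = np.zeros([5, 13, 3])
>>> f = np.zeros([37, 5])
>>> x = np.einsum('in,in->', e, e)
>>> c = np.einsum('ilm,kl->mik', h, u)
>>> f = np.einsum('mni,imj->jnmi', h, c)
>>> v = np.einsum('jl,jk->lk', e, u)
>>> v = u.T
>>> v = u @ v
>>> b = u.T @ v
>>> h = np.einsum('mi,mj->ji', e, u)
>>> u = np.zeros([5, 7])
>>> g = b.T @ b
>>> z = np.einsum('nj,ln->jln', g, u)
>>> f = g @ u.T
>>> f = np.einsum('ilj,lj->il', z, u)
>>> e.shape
(7, 2)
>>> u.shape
(5, 7)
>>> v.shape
(7, 7)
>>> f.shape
(7, 5)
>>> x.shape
()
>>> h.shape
(13, 2)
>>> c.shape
(3, 5, 7)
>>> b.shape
(13, 7)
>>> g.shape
(7, 7)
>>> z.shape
(7, 5, 7)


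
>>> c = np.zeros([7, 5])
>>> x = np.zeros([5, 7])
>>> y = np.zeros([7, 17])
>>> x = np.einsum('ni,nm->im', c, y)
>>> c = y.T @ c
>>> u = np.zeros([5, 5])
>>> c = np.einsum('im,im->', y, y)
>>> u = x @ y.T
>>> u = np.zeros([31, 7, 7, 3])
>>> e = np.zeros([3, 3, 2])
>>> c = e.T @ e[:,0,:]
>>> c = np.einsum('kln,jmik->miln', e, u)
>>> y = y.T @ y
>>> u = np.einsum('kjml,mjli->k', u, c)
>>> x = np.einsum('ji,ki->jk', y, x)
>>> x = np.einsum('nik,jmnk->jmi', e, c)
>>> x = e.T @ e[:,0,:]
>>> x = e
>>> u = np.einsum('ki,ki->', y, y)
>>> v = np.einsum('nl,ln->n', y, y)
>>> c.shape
(7, 7, 3, 2)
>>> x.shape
(3, 3, 2)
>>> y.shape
(17, 17)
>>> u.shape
()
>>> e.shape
(3, 3, 2)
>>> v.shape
(17,)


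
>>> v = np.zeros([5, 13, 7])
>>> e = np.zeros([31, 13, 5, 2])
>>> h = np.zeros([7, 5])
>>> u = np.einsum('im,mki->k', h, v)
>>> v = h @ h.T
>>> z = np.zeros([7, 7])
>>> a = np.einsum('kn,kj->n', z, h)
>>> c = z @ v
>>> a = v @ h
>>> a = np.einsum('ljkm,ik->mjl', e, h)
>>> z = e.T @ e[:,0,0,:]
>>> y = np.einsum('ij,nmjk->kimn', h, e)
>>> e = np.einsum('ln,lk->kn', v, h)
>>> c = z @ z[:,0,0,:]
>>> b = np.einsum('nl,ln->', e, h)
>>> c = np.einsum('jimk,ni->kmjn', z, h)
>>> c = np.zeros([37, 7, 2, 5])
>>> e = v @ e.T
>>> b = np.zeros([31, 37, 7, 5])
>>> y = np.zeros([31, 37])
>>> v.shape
(7, 7)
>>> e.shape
(7, 5)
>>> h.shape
(7, 5)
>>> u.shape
(13,)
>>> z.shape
(2, 5, 13, 2)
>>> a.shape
(2, 13, 31)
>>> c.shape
(37, 7, 2, 5)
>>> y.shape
(31, 37)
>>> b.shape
(31, 37, 7, 5)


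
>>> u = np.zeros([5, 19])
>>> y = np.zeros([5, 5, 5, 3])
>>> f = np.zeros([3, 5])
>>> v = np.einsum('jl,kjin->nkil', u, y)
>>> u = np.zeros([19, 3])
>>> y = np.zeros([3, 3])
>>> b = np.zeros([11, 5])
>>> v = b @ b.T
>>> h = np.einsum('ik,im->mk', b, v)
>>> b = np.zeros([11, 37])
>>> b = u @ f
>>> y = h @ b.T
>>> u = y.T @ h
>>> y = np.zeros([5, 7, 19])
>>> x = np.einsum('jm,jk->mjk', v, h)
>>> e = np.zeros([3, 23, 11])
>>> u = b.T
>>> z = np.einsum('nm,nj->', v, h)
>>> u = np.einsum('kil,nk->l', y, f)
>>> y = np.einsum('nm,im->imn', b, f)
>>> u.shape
(19,)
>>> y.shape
(3, 5, 19)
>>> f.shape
(3, 5)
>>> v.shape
(11, 11)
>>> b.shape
(19, 5)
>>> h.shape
(11, 5)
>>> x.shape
(11, 11, 5)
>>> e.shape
(3, 23, 11)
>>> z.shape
()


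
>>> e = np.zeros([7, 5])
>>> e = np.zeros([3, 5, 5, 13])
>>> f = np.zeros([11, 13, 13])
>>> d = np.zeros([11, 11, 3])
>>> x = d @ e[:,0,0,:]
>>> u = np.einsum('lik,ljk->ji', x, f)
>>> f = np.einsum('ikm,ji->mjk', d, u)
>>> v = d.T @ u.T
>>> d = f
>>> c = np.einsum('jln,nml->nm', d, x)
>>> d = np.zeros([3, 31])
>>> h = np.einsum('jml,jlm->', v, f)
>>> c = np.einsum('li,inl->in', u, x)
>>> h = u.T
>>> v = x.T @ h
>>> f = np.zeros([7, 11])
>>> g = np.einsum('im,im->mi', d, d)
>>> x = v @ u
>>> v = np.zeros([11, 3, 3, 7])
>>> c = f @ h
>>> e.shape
(3, 5, 5, 13)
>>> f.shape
(7, 11)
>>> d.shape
(3, 31)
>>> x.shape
(13, 11, 11)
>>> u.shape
(13, 11)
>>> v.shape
(11, 3, 3, 7)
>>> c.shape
(7, 13)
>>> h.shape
(11, 13)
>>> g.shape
(31, 3)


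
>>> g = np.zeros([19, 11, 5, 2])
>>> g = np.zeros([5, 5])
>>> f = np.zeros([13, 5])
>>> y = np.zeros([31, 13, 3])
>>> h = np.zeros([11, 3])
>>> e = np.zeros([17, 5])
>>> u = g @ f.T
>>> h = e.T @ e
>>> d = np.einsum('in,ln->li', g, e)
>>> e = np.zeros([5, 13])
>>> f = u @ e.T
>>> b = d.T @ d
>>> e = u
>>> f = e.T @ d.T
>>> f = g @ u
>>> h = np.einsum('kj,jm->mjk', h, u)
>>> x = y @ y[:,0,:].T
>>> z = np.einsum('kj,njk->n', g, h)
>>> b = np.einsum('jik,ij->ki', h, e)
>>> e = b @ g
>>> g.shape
(5, 5)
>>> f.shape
(5, 13)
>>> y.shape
(31, 13, 3)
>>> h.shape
(13, 5, 5)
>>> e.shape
(5, 5)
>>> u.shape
(5, 13)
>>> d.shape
(17, 5)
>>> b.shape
(5, 5)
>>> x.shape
(31, 13, 31)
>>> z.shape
(13,)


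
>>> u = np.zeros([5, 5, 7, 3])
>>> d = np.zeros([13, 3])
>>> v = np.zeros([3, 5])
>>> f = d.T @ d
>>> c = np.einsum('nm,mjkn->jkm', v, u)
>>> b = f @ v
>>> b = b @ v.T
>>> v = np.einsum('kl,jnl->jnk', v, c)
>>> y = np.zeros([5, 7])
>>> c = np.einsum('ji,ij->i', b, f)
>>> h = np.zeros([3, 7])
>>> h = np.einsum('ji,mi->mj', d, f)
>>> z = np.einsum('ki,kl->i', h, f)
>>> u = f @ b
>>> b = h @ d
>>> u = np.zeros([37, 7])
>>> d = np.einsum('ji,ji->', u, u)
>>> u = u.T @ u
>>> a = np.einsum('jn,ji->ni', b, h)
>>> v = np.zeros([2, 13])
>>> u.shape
(7, 7)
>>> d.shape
()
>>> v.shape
(2, 13)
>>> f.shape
(3, 3)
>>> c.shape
(3,)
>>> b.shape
(3, 3)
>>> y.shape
(5, 7)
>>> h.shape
(3, 13)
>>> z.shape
(13,)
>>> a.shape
(3, 13)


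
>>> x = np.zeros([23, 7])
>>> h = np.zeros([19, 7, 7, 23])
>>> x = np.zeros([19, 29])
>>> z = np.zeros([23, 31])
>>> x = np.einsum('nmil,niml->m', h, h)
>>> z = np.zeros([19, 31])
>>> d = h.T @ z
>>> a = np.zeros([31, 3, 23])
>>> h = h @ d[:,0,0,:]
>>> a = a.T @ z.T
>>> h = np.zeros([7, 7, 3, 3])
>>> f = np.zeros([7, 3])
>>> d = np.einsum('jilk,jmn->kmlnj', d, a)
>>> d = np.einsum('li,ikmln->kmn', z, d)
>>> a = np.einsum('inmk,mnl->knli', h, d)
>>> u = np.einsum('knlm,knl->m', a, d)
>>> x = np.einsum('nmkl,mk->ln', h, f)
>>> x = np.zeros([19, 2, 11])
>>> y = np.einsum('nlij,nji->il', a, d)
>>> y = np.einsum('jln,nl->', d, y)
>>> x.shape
(19, 2, 11)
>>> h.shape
(7, 7, 3, 3)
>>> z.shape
(19, 31)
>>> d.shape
(3, 7, 23)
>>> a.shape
(3, 7, 23, 7)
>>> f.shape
(7, 3)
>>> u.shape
(7,)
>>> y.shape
()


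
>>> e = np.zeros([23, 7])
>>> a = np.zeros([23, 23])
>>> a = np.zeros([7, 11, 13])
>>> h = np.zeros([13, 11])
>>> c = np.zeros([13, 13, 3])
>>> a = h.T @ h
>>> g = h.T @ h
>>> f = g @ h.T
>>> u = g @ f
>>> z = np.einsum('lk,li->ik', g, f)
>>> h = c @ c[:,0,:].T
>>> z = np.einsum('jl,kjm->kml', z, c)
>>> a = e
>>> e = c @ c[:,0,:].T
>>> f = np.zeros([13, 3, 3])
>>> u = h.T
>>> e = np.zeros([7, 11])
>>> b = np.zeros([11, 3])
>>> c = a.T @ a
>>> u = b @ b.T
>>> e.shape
(7, 11)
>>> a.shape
(23, 7)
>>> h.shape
(13, 13, 13)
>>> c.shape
(7, 7)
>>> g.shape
(11, 11)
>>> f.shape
(13, 3, 3)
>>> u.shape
(11, 11)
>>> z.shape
(13, 3, 11)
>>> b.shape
(11, 3)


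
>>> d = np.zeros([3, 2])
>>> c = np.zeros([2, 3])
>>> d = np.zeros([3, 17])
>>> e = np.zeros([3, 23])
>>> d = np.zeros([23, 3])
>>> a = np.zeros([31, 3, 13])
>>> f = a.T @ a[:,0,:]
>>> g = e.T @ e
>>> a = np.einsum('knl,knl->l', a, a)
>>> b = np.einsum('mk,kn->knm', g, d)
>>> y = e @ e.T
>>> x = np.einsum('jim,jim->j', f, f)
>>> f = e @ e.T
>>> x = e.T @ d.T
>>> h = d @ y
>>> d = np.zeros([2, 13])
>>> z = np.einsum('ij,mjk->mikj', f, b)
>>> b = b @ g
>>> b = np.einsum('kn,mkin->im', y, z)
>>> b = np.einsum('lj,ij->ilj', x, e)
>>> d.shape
(2, 13)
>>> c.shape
(2, 3)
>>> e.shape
(3, 23)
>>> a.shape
(13,)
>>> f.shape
(3, 3)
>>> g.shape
(23, 23)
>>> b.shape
(3, 23, 23)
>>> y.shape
(3, 3)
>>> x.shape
(23, 23)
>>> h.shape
(23, 3)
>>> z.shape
(23, 3, 23, 3)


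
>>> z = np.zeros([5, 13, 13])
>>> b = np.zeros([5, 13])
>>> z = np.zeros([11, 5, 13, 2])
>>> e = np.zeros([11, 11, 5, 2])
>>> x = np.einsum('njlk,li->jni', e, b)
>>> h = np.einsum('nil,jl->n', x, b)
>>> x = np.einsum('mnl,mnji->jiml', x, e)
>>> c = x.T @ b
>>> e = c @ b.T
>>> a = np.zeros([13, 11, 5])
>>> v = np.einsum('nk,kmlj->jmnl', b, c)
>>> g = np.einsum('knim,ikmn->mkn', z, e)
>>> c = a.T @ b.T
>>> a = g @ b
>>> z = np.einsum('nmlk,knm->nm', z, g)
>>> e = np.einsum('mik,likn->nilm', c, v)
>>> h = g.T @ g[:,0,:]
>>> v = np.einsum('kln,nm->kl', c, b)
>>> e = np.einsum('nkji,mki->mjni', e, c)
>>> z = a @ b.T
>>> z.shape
(2, 11, 5)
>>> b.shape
(5, 13)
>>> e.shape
(5, 13, 2, 5)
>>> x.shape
(5, 2, 11, 13)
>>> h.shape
(5, 11, 5)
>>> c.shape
(5, 11, 5)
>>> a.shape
(2, 11, 13)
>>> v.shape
(5, 11)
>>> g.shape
(2, 11, 5)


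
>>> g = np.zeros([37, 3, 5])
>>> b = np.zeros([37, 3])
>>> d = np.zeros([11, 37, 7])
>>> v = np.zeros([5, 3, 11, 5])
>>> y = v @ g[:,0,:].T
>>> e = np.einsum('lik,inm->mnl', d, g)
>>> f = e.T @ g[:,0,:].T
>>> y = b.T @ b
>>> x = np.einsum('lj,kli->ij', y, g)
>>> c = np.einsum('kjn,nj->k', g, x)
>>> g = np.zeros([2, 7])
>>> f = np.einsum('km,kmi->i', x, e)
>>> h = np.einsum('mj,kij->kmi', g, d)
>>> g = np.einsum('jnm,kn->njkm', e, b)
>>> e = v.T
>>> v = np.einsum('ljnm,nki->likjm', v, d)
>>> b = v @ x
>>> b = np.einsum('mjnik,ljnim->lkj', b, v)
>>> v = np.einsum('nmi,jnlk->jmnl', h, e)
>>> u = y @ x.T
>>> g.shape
(3, 5, 37, 11)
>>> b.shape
(5, 3, 7)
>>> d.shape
(11, 37, 7)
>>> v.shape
(5, 2, 11, 3)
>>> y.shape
(3, 3)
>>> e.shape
(5, 11, 3, 5)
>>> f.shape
(11,)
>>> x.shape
(5, 3)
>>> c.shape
(37,)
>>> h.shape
(11, 2, 37)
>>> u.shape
(3, 5)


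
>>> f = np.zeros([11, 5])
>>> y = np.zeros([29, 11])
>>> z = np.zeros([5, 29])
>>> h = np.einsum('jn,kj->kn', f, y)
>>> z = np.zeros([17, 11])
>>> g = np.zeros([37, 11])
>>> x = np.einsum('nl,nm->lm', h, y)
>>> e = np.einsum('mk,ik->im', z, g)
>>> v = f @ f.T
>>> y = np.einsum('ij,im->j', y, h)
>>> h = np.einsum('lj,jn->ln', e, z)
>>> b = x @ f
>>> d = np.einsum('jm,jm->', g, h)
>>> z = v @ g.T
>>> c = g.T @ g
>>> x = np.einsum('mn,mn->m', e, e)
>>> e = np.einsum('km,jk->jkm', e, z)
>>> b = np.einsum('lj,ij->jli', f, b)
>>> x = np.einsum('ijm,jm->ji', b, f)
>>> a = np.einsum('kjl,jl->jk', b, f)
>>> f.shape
(11, 5)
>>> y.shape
(11,)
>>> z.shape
(11, 37)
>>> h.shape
(37, 11)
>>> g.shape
(37, 11)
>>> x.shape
(11, 5)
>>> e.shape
(11, 37, 17)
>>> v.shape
(11, 11)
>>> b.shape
(5, 11, 5)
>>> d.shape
()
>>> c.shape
(11, 11)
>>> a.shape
(11, 5)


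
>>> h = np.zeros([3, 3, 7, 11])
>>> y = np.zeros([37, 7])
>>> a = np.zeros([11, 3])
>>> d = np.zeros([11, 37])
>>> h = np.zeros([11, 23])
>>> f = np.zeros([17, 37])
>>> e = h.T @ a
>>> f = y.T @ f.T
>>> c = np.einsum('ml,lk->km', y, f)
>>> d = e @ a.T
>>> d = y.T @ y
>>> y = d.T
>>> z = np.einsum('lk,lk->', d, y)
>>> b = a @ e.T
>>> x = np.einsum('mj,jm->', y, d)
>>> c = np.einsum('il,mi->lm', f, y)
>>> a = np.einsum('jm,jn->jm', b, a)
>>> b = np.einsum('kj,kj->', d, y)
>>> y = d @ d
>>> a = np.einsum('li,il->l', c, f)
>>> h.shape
(11, 23)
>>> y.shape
(7, 7)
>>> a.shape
(17,)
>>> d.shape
(7, 7)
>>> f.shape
(7, 17)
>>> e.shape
(23, 3)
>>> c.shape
(17, 7)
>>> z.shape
()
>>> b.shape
()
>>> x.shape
()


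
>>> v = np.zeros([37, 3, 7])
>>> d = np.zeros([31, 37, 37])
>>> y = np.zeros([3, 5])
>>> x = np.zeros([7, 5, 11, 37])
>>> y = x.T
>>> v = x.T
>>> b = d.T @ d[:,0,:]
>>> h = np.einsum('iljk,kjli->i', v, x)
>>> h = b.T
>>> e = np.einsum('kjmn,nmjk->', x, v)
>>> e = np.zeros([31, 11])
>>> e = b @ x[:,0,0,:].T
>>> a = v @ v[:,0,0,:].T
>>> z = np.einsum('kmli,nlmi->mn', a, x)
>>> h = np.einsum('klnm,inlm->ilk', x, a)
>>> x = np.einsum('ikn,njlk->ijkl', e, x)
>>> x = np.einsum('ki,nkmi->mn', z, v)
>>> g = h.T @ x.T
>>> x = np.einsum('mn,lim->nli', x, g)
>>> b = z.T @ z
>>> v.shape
(37, 11, 5, 7)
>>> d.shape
(31, 37, 37)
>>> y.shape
(37, 11, 5, 7)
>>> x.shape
(37, 7, 5)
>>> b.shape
(7, 7)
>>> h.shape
(37, 5, 7)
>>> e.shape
(37, 37, 7)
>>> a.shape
(37, 11, 5, 37)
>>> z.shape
(11, 7)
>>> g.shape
(7, 5, 5)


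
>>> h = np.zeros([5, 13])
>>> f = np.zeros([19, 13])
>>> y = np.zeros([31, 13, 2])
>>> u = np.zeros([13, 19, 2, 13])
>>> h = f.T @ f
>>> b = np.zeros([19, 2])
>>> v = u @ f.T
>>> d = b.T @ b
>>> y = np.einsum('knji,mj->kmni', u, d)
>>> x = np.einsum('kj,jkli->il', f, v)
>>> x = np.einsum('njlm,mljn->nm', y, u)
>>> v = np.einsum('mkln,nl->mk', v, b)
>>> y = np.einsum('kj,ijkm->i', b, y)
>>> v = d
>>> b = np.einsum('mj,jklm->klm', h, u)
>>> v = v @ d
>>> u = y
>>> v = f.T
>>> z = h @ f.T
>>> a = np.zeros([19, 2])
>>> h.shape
(13, 13)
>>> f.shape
(19, 13)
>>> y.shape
(13,)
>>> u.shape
(13,)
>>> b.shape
(19, 2, 13)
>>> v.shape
(13, 19)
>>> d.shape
(2, 2)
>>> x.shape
(13, 13)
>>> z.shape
(13, 19)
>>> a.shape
(19, 2)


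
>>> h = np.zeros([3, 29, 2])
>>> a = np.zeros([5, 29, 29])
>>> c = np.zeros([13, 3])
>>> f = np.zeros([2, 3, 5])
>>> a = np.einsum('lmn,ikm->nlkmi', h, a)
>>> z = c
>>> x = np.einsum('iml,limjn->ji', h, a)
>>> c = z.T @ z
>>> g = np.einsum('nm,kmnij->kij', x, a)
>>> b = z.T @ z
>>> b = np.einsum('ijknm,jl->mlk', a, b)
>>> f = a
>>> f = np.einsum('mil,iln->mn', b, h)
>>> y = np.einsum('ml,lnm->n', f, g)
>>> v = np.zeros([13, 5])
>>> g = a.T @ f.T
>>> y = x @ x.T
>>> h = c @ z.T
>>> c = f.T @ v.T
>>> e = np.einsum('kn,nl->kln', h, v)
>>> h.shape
(3, 13)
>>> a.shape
(2, 3, 29, 29, 5)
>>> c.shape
(2, 13)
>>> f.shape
(5, 2)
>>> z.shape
(13, 3)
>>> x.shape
(29, 3)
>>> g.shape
(5, 29, 29, 3, 5)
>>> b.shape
(5, 3, 29)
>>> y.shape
(29, 29)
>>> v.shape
(13, 5)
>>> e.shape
(3, 5, 13)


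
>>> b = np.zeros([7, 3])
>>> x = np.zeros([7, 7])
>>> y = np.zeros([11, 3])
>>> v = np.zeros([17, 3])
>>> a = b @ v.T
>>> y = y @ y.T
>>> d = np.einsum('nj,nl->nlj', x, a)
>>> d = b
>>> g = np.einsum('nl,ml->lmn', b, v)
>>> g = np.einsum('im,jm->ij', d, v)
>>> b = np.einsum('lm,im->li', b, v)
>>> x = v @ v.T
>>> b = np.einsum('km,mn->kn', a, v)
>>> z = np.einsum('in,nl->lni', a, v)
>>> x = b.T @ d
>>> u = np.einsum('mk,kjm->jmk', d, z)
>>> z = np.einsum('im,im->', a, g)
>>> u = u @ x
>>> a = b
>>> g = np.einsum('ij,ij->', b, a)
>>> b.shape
(7, 3)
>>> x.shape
(3, 3)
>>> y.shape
(11, 11)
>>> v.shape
(17, 3)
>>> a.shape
(7, 3)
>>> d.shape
(7, 3)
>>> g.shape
()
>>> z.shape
()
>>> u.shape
(17, 7, 3)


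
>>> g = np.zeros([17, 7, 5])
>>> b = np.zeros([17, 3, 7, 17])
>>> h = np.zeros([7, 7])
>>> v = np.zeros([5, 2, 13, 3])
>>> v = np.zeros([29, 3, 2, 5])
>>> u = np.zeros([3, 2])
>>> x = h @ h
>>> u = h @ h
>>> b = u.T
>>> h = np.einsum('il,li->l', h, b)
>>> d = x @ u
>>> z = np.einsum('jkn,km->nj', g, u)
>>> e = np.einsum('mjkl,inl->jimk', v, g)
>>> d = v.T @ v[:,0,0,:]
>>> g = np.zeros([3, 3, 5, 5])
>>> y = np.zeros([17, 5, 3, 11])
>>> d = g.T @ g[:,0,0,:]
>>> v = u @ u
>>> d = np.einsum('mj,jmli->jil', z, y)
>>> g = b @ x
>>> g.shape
(7, 7)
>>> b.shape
(7, 7)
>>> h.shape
(7,)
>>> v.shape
(7, 7)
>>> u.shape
(7, 7)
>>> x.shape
(7, 7)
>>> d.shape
(17, 11, 3)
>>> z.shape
(5, 17)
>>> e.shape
(3, 17, 29, 2)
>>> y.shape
(17, 5, 3, 11)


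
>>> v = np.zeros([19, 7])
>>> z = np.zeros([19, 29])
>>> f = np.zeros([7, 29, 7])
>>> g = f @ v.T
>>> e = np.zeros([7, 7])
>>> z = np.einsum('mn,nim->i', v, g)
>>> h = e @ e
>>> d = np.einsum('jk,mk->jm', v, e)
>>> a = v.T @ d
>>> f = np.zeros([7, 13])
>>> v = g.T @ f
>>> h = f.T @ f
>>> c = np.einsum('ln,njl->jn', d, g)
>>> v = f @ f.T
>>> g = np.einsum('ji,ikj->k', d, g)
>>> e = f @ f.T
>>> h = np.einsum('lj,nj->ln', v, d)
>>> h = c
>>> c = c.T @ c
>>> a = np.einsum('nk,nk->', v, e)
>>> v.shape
(7, 7)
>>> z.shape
(29,)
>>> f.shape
(7, 13)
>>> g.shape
(29,)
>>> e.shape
(7, 7)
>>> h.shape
(29, 7)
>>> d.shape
(19, 7)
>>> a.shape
()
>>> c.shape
(7, 7)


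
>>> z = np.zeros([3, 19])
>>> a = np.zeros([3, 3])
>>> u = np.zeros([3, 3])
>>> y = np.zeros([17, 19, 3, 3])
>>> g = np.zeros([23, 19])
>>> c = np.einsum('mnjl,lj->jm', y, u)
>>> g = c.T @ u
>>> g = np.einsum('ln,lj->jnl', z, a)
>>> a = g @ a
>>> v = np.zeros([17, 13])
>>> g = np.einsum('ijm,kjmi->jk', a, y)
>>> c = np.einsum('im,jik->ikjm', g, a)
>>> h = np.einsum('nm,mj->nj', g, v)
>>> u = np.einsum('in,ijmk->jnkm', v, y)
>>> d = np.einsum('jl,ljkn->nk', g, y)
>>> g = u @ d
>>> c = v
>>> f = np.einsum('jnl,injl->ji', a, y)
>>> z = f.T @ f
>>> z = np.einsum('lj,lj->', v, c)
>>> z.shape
()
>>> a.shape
(3, 19, 3)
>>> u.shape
(19, 13, 3, 3)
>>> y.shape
(17, 19, 3, 3)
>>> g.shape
(19, 13, 3, 3)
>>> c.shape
(17, 13)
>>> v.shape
(17, 13)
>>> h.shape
(19, 13)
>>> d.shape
(3, 3)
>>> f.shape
(3, 17)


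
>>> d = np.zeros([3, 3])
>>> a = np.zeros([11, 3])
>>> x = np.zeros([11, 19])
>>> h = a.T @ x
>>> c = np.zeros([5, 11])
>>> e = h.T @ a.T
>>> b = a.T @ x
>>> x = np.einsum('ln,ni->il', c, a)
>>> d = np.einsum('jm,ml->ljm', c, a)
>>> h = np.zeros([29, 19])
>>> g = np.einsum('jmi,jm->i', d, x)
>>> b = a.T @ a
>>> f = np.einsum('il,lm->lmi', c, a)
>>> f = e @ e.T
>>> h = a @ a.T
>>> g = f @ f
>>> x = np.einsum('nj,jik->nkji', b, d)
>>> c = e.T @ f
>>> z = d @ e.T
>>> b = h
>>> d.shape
(3, 5, 11)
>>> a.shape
(11, 3)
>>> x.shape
(3, 11, 3, 5)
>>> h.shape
(11, 11)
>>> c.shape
(11, 19)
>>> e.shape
(19, 11)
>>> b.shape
(11, 11)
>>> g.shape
(19, 19)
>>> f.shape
(19, 19)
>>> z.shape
(3, 5, 19)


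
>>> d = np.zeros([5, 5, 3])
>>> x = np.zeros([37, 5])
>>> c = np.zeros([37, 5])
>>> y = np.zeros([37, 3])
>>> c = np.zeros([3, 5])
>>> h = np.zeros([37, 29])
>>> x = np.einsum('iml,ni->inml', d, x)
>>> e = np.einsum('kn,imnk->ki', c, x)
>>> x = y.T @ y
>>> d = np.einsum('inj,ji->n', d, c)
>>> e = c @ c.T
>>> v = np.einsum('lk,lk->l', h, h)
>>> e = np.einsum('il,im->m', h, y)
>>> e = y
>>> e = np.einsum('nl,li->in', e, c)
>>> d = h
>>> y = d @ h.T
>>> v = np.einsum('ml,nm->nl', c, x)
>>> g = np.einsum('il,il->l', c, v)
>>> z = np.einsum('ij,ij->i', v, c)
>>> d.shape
(37, 29)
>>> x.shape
(3, 3)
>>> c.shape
(3, 5)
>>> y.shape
(37, 37)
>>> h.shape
(37, 29)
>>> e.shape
(5, 37)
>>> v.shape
(3, 5)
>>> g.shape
(5,)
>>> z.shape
(3,)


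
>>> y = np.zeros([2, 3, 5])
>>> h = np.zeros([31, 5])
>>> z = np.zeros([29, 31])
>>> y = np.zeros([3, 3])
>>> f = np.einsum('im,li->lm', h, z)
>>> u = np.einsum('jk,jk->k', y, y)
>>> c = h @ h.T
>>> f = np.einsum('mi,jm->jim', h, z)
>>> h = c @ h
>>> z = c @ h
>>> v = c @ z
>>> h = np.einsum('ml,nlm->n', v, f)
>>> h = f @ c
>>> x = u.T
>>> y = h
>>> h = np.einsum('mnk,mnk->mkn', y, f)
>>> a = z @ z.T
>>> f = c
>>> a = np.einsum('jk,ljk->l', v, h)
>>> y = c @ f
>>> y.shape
(31, 31)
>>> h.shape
(29, 31, 5)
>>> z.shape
(31, 5)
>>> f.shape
(31, 31)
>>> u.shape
(3,)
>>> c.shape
(31, 31)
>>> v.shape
(31, 5)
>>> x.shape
(3,)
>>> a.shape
(29,)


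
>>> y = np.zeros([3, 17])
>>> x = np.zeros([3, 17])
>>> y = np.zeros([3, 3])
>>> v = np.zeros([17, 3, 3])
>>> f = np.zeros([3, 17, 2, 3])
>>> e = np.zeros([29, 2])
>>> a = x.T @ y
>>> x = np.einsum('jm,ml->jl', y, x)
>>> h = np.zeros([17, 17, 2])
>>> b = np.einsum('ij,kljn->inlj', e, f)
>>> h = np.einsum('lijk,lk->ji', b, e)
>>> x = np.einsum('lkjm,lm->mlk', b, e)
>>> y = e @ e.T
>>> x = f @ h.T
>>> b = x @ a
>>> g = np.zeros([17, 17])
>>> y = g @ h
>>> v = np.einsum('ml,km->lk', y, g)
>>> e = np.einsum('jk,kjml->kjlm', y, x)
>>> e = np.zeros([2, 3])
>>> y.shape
(17, 3)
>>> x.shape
(3, 17, 2, 17)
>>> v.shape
(3, 17)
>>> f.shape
(3, 17, 2, 3)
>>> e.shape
(2, 3)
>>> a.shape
(17, 3)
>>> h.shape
(17, 3)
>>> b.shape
(3, 17, 2, 3)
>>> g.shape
(17, 17)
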